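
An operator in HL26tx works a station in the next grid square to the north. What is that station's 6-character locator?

HL27ta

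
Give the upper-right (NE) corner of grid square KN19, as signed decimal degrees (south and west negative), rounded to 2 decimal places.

Field K=10, N=13: +10·20° lon, +13·10° lat → SW at lon 20°, lat 40°.
Square 1, 9: +1·2° lon, +9·1° lat → SW at lon 22°, lat 49°.
Cell spans 2° lon × 1° lat. NE corner is SW corner plus one full cell.
latitude 50.00, longitude 24.00.

50.00, 24.00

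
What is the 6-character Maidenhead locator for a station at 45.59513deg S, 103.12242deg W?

DE84kj

Shift to the Maidenhead origin (180°W, 90°S): lon 76.8776, lat 44.4049.
Field: lon ⌊76.8776/20⌋ = 3 → D; lat ⌊44.4049/10⌋ = 4 → E.
Square: lon ⌊16.8776/2⌋ = 8; lat ⌊4.4049/1⌋ = 4.
Subsquare: lon ⌊0.8776/0.0833333⌋ = 10 → k; lat ⌊0.4049/0.0416667⌋ = 9 → j.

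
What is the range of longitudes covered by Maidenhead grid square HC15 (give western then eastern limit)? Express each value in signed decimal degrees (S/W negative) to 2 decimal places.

-38.00, -36.00

Field H=7, C=2: +7·20° lon, +2·10° lat → SW at lon -40°, lat -70°.
Square 1, 5: +1·2° lon, +5·1° lat → SW at lon -38°, lat -65°.
Cell spans 2° lon × 1° lat.
west -38.00, east -36.00.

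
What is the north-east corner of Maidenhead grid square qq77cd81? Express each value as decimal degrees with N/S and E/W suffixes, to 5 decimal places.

77.13333° N, 154.24167° E

Field Q=16, Q=16: +16·20° lon, +16·10° lat → SW at lon 140°, lat 70°.
Square 7, 7: +7·2° lon, +7·1° lat → SW at lon 154°, lat 77°.
Subsquare c=2, d=3: +2·0.0833333° lon, +3·0.0416667° lat → SW at lon 154.167°, lat 77.125°.
Extended square 8, 1: +8·0.00833333° lon, +1·0.00416667° lat → SW at lon 154.233°, lat 77.1292°.
Cell spans 0.00833333° lon × 0.00416667° lat. NE corner is SW corner plus one full cell.
latitude 77.13333° N, longitude 154.24167° E.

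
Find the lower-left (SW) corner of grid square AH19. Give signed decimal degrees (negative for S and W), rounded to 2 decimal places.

-11.00, -178.00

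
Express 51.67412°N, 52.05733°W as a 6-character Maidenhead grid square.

GO31xq

Offset from 180°W / 90°S: lon 127.9427°, lat 141.6741°.
Field: lon ⌊127.9427/20⌋ = 6 → G; lat ⌊141.6741/10⌋ = 14 → O.
Square: lon ⌊7.9427/2⌋ = 3; lat ⌊1.6741/1⌋ = 1.
Subsquare: lon ⌊1.9427/0.0833333⌋ = 23 → x; lat ⌊0.6741/0.0416667⌋ = 16 → q.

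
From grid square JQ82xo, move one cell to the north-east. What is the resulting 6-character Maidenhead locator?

JQ92ap

Longitude subsquare x = 23; +1 → 24, wraps to 0 = a, carry into square.
Longitude square 8; +1 → 9.
Latitude subsquare o = 14; +1 → 15 = p.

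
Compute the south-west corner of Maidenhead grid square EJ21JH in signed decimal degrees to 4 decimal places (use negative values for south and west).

Field E=4, J=9: +4·20° lon, +9·10° lat → SW at lon -100°, lat 0°.
Square 2, 1: +2·2° lon, +1·1° lat → SW at lon -96°, lat 1°.
Subsquare j=9, h=7: +9·0.0833333° lon, +7·0.0416667° lat → SW at lon -95.25°, lat 1.29167°.
latitude 1.2917, longitude -95.2500.

1.2917, -95.2500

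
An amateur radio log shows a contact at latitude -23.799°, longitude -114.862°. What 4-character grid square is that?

Offset from 180°W / 90°S: lon 65.14°, lat 66.20°.
Field: 65.14/20 → 3 → D, 66.20/10 → 6 → G; chars DG.
Square: 5.14/2 → 2, 6.20/1 → 6; chars 26.

DG26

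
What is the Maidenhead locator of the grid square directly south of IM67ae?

IM67ad

Latitude subsquare e = 4; −1 → 3 = d.
The longitude characters are unchanged.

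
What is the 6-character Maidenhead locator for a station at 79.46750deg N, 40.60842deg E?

Add 180° to longitude and 90° to latitude: 220.6084, 169.4675.
Field (20°×10°, letters A–R): lon ⌊220.6084/20⌋ = 11 → L; lat ⌊169.4675/10⌋ = 16 → Q.
Square (2°×1°, digits 0–9): lon ⌊0.6084/2⌋ = 0; lat ⌊9.4675/1⌋ = 9.
Subsquare (5′×2.5′, letters a–x): lon ⌊0.6084/0.0833333⌋ = 7 → h; lat ⌊0.4675/0.0416667⌋ = 11 → l.

LQ09hl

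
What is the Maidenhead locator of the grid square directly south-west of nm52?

NM41

Longitude square 5; −1 → 4.
Latitude square 2; −1 → 1.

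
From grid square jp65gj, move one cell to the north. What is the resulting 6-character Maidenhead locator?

JP65gk

Latitude subsquare j = 9; +1 → 10 = k.
The longitude characters are unchanged.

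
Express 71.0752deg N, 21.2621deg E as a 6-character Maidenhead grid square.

KQ01pb

Add 180° to longitude and 90° to latitude: 201.2621, 161.0752.
Field: lon ⌊201.2621/20⌋ = 10 → K; lat ⌊161.0752/10⌋ = 16 → Q.
Square: lon ⌊1.2621/2⌋ = 0; lat ⌊1.0752/1⌋ = 1.
Subsquare: lon ⌊1.2621/0.0833333⌋ = 15 → p; lat ⌊0.0752/0.0416667⌋ = 1 → b.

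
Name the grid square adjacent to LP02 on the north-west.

Longitude square 0; −1 → -1, wraps to 9, carry into field.
Longitude field L = 11; −1 → 10 = K.
Latitude square 2; +1 → 3.

KP93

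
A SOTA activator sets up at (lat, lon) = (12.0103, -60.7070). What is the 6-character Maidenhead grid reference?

Shift to the Maidenhead origin (180°W, 90°S): lon 119.2930, lat 102.0103.
Field (20°×10°, letters A–R): 119.2930/20 → 5 → F, 102.0103/10 → 10 → K; chars FK.
Square (2°×1°, digits 0–9): 19.2930/2 → 9, 2.0103/1 → 2; chars 92.
Subsquare (5′×2.5′, letters a–x): 1.2930/0.0833333 → 15 → p, 0.0103/0.0416667 → 0 → a; chars pa.

FK92pa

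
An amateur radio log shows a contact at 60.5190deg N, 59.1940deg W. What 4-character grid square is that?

GP00

Add 180° to longitude and 90° to latitude: 120.81, 150.52.
Field: lon ⌊120.81/20⌋ = 6 → G; lat ⌊150.52/10⌋ = 15 → P.
Square: lon ⌊0.81/2⌋ = 0; lat ⌊0.52/1⌋ = 0.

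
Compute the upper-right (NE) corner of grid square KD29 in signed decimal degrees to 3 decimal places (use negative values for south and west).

Field K=10, D=3: +10·20° lon, +3·10° lat → SW at lon 20°, lat -60°.
Square 2, 9: +2·2° lon, +9·1° lat → SW at lon 24°, lat -51°.
Cell spans 2° lon × 1° lat. NE corner is SW corner plus one full cell.
latitude -50.000, longitude 26.000.

-50.000, 26.000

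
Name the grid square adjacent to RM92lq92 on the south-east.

RM92mq01

Longitude extended square 9; +1 → 10, wraps to 0, carry into subsquare.
Longitude subsquare l = 11; +1 → 12 = m.
Latitude extended square 2; −1 → 1.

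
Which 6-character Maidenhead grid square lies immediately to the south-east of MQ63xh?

MQ73ag

Longitude subsquare x = 23; +1 → 24, wraps to 0 = a, carry into square.
Longitude square 6; +1 → 7.
Latitude subsquare h = 7; −1 → 6 = g.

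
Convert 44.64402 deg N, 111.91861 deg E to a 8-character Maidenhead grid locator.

ON54xp04

Add 180° to longitude and 90° to latitude: 291.91861, 134.64402.
Field: lon ⌊291.91861/20⌋ = 14 → O; lat ⌊134.64402/10⌋ = 13 → N.
Square: lon ⌊11.91861/2⌋ = 5; lat ⌊4.64402/1⌋ = 4.
Subsquare: lon ⌊1.91861/0.0833333⌋ = 23 → x; lat ⌊0.64402/0.0416667⌋ = 15 → p.
Extended square: lon ⌊0.00194/0.00833333⌋ = 0; lat ⌊0.01902/0.00416667⌋ = 4.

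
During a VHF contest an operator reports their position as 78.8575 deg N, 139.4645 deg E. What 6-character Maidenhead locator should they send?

Add 180° to longitude and 90° to latitude: 319.4645, 168.8575.
Field: lon ⌊319.4645/20⌋ = 15 → P; lat ⌊168.8575/10⌋ = 16 → Q.
Square: lon ⌊19.4645/2⌋ = 9; lat ⌊8.8575/1⌋ = 8.
Subsquare: lon ⌊1.4645/0.0833333⌋ = 17 → r; lat ⌊0.8575/0.0416667⌋ = 20 → u.

PQ98ru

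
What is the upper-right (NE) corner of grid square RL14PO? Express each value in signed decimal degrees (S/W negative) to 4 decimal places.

Field R=17, L=11: +17·20° lon, +11·10° lat → SW at lon 160°, lat 20°.
Square 1, 4: +1·2° lon, +4·1° lat → SW at lon 162°, lat 24°.
Subsquare p=15, o=14: +15·0.0833333° lon, +14·0.0416667° lat → SW at lon 163.25°, lat 24.5833°.
Cell spans 0.0833333° lon × 0.0416667° lat. NE corner is SW corner plus one full cell.
latitude 24.6250, longitude 163.3333.

24.6250, 163.3333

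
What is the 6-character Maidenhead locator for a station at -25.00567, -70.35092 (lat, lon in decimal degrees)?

Offset from 180°W / 90°S: lon 109.6491°, lat 64.9943°.
Field: 109.6491/20 → 5 → F, 64.9943/10 → 6 → G; chars FG.
Square: 9.6491/2 → 4, 4.9943/1 → 4; chars 44.
Subsquare: 1.6491/0.0833333 → 19 → t, 0.9943/0.0416667 → 23 → x; chars tx.

FG44tx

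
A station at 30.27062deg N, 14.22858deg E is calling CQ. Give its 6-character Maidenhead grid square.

Offset from 180°W / 90°S: lon 194.2286°, lat 120.2706°.
Field: 194.2286/20 → 9 → J, 120.2706/10 → 12 → M; chars JM.
Square: 14.2286/2 → 7, 0.2706/1 → 0; chars 70.
Subsquare: 0.2286/0.0833333 → 2 → c, 0.2706/0.0416667 → 6 → g; chars cg.

JM70cg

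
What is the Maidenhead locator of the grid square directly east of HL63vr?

Longitude subsquare v = 21; +1 → 22 = w.
The latitude characters are unchanged.

HL63wr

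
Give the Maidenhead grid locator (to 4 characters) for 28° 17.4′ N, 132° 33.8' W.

CL38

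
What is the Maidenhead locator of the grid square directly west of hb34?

HB24

Longitude square 3; −1 → 2.
The latitude characters are unchanged.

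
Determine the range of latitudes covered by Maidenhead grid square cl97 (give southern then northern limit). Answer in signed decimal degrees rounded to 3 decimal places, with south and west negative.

Field C=2, L=11: +2·20° lon, +11·10° lat → SW at lon -140°, lat 20°.
Square 9, 7: +9·2° lon, +7·1° lat → SW at lon -122°, lat 27°.
Cell spans 2° lon × 1° lat.
south 27.000, north 28.000.

27.000, 28.000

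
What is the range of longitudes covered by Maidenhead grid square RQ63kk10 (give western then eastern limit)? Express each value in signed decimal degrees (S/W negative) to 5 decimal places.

Field R=17, Q=16: +17·20° lon, +16·10° lat → SW at lon 160°, lat 70°.
Square 6, 3: +6·2° lon, +3·1° lat → SW at lon 172°, lat 73°.
Subsquare k=10, k=10: +10·0.0833333° lon, +10·0.0416667° lat → SW at lon 172.833°, lat 73.4167°.
Extended square 1, 0: +1·0.00833333° lon, +0·0.00416667° lat → SW at lon 172.842°, lat 73.4167°.
Cell spans 0.00833333° lon × 0.00416667° lat.
west 172.84167, east 172.85000.

172.84167, 172.85000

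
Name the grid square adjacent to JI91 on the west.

Longitude square 9; −1 → 8.
The latitude characters are unchanged.

JI81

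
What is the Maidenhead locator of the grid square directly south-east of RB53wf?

RB53xe

Longitude subsquare w = 22; +1 → 23 = x.
Latitude subsquare f = 5; −1 → 4 = e.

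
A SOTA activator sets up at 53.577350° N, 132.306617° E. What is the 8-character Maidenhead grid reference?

Add 180° to longitude and 90° to latitude: 312.30662, 143.57735.
Field: 312.30662/20 → 15 → P, 143.57735/10 → 14 → O; chars PO.
Square: 12.30662/2 → 6, 3.57735/1 → 3; chars 63.
Subsquare: 0.30662/0.0833333 → 3 → d, 0.57735/0.0416667 → 13 → n; chars dn.
Extended square: 0.05662/0.00833333 → 6, 0.03568/0.00416667 → 8; chars 68.

PO63dn68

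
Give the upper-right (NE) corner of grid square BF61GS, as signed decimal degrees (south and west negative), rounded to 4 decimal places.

Field B=1, F=5: +1·20° lon, +5·10° lat → SW at lon -160°, lat -40°.
Square 6, 1: +6·2° lon, +1·1° lat → SW at lon -148°, lat -39°.
Subsquare g=6, s=18: +6·0.0833333° lon, +18·0.0416667° lat → SW at lon -147.5°, lat -38.25°.
Cell spans 0.0833333° lon × 0.0416667° lat. NE corner is SW corner plus one full cell.
latitude -38.2083, longitude -147.4167.

-38.2083, -147.4167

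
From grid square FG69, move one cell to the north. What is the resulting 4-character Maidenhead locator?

FH60

Latitude square 9; +1 → 10, wraps to 0, carry into field.
Latitude field G = 6; +1 → 7 = H.
The longitude characters are unchanged.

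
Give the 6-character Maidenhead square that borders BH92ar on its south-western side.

BH82xq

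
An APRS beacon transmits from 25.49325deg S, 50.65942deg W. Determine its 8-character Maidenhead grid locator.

GG44qm01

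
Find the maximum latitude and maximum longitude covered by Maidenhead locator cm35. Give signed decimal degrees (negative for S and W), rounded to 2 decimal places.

36.00, -132.00

Field C=2, M=12: +2·20° lon, +12·10° lat → SW at lon -140°, lat 30°.
Square 3, 5: +3·2° lon, +5·1° lat → SW at lon -134°, lat 35°.
Cell spans 2° lon × 1° lat. NE corner is SW corner plus one full cell.
latitude 36.00, longitude -132.00.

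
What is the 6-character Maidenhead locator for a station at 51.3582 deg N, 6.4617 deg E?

Shift to the Maidenhead origin (180°W, 90°S): lon 186.4617, lat 141.3582.
Field (20°×10°, letters A–R): lon ⌊186.4617/20⌋ = 9 → J; lat ⌊141.3582/10⌋ = 14 → O.
Square (2°×1°, digits 0–9): lon ⌊6.4617/2⌋ = 3; lat ⌊1.3582/1⌋ = 1.
Subsquare (5′×2.5′, letters a–x): lon ⌊0.4617/0.0833333⌋ = 5 → f; lat ⌊0.3582/0.0416667⌋ = 8 → i.

JO31fi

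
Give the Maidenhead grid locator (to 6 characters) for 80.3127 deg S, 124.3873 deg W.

CA79tq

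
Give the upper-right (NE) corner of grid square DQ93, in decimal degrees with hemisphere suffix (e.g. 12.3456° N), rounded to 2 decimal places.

74.00° N, 100.00° W

Field D=3, Q=16: +3·20° lon, +16·10° lat → SW at lon -120°, lat 70°.
Square 9, 3: +9·2° lon, +3·1° lat → SW at lon -102°, lat 73°.
Cell spans 2° lon × 1° lat. NE corner is SW corner plus one full cell.
latitude 74.00° N, longitude 100.00° W.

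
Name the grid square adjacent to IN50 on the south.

Latitude square 0; −1 → -1, wraps to 9, carry into field.
Latitude field N = 13; −1 → 12 = M.
The longitude characters are unchanged.

IM59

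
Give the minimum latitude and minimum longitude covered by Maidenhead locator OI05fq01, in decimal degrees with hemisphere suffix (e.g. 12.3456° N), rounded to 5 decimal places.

4.32917° S, 100.41667° E

Field O=14, I=8: +14·20° lon, +8·10° lat → SW at lon 100°, lat -10°.
Square 0, 5: +0·2° lon, +5·1° lat → SW at lon 100°, lat -5°.
Subsquare f=5, q=16: +5·0.0833333° lon, +16·0.0416667° lat → SW at lon 100.417°, lat -4.33333°.
Extended square 0, 1: +0·0.00833333° lon, +1·0.00416667° lat → SW at lon 100.417°, lat -4.32917°.
latitude 4.32917° S, longitude 100.41667° E.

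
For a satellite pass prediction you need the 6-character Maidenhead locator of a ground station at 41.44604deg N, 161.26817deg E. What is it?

RN01pk

Offset from 180°W / 90°S: lon 341.2682°, lat 131.4460°.
Field: lon ⌊341.2682/20⌋ = 17 → R; lat ⌊131.4460/10⌋ = 13 → N.
Square: lon ⌊1.2682/2⌋ = 0; lat ⌊1.4460/1⌋ = 1.
Subsquare: lon ⌊1.2682/0.0833333⌋ = 15 → p; lat ⌊0.4460/0.0416667⌋ = 10 → k.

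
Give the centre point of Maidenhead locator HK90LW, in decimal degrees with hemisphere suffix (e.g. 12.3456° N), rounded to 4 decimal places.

10.9375° N, 21.0417° W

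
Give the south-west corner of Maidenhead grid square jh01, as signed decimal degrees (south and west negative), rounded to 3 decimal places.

Field J=9, H=7: +9·20° lon, +7·10° lat → SW at lon 0°, lat -20°.
Square 0, 1: +0·2° lon, +1·1° lat → SW at lon 0°, lat -19°.
latitude -19.000, longitude 0.000.

-19.000, 0.000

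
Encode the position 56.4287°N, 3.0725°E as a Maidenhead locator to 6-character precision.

JO16mk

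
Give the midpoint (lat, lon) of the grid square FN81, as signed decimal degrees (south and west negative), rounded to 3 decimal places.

Field F=5, N=13: +5·20° lon, +13·10° lat → SW at lon -80°, lat 40°.
Square 8, 1: +8·2° lon, +1·1° lat → SW at lon -64°, lat 41°.
Cell spans 2° lon × 1° lat. Centre is SW corner plus half of each.
latitude 41.500, longitude -63.000.

41.500, -63.000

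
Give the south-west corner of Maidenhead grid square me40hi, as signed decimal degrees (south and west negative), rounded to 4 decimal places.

-49.6667, 68.5833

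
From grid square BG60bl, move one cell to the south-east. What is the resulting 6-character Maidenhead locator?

BG60ck

Longitude subsquare b = 1; +1 → 2 = c.
Latitude subsquare l = 11; −1 → 10 = k.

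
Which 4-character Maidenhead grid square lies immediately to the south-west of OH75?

OH64

Longitude square 7; −1 → 6.
Latitude square 5; −1 → 4.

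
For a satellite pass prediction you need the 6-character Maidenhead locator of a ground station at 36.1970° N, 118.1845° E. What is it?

Offset from 180°W / 90°S: lon 298.1845°, lat 126.1970°.
Field (20°×10°, letters A–R): 298.1845/20 → 14 → O, 126.1970/10 → 12 → M; chars OM.
Square (2°×1°, digits 0–9): 18.1845/2 → 9, 6.1970/1 → 6; chars 96.
Subsquare (5′×2.5′, letters a–x): 0.1845/0.0833333 → 2 → c, 0.1970/0.0416667 → 4 → e; chars ce.

OM96ce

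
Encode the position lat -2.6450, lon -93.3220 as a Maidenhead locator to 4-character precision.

Shift to the Maidenhead origin (180°W, 90°S): lon 86.68, lat 87.36.
Field (20°×10°, letters A–R): 86.68/20 → 4 → E, 87.36/10 → 8 → I; chars EI.
Square (2°×1°, digits 0–9): 6.68/2 → 3, 7.36/1 → 7; chars 37.

EI37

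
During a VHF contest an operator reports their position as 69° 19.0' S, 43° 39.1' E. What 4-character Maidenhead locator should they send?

LC10

Add 180° to longitude and 90° to latitude: 223.65, 20.68.
Field: 223.65/20 → 11 → L, 20.68/10 → 2 → C; chars LC.
Square: 3.65/2 → 1, 0.68/1 → 0; chars 10.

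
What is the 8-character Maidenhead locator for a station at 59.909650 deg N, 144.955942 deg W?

BO79mv58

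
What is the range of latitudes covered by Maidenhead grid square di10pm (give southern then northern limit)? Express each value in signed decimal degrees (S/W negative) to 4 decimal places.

-9.5000, -9.4583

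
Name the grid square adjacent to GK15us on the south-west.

GK15tr

Longitude subsquare u = 20; −1 → 19 = t.
Latitude subsquare s = 18; −1 → 17 = r.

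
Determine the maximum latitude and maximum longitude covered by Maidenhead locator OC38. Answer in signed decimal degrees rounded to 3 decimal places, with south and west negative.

Field O=14, C=2: +14·20° lon, +2·10° lat → SW at lon 100°, lat -70°.
Square 3, 8: +3·2° lon, +8·1° lat → SW at lon 106°, lat -62°.
Cell spans 2° lon × 1° lat. NE corner is SW corner plus one full cell.
latitude -61.000, longitude 108.000.

-61.000, 108.000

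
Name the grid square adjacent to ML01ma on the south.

ML00mx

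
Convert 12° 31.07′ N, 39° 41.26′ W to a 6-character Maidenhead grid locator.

Offset from 180°W / 90°S: lon 140.3123°, lat 102.5178°.
Field: lon ⌊140.3123/20⌋ = 7 → H; lat ⌊102.5178/10⌋ = 10 → K.
Square: lon ⌊0.3123/2⌋ = 0; lat ⌊2.5178/1⌋ = 2.
Subsquare: lon ⌊0.3123/0.0833333⌋ = 3 → d; lat ⌊0.5178/0.0416667⌋ = 12 → m.

HK02dm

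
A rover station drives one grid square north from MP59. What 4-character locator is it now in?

MQ50

Latitude square 9; +1 → 10, wraps to 0, carry into field.
Latitude field P = 15; +1 → 16 = Q.
The longitude characters are unchanged.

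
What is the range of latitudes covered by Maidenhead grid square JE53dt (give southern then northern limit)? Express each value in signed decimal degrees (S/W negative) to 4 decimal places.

Field J=9, E=4: +9·20° lon, +4·10° lat → SW at lon 0°, lat -50°.
Square 5, 3: +5·2° lon, +3·1° lat → SW at lon 10°, lat -47°.
Subsquare d=3, t=19: +3·0.0833333° lon, +19·0.0416667° lat → SW at lon 10.25°, lat -46.2083°.
Cell spans 0.0833333° lon × 0.0416667° lat.
south -46.2083, north -46.1667.

-46.2083, -46.1667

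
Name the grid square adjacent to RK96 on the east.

AK06

Longitude square 9; +1 → 10, wraps to 0, carry into field.
Longitude field R = 17; +1 → 18, wraps to 0 = A, wrapping around the antimeridian.
The latitude characters are unchanged.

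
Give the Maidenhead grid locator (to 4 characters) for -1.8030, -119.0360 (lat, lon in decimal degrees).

Shift to the Maidenhead origin (180°W, 90°S): lon 60.96, lat 88.20.
Field: lon ⌊60.96/20⌋ = 3 → D; lat ⌊88.20/10⌋ = 8 → I.
Square: lon ⌊0.96/2⌋ = 0; lat ⌊8.20/1⌋ = 8.

DI08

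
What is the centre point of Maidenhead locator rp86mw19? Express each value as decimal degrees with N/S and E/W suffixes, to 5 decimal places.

66.95625° N, 177.01250° E

Field R=17, P=15: +17·20° lon, +15·10° lat → SW at lon 160°, lat 60°.
Square 8, 6: +8·2° lon, +6·1° lat → SW at lon 176°, lat 66°.
Subsquare m=12, w=22: +12·0.0833333° lon, +22·0.0416667° lat → SW at lon 177°, lat 66.9167°.
Extended square 1, 9: +1·0.00833333° lon, +9·0.00416667° lat → SW at lon 177.008°, lat 66.9542°.
Cell spans 0.00833333° lon × 0.00416667° lat. Centre is SW corner plus half of each.
latitude 66.95625° N, longitude 177.01250° E.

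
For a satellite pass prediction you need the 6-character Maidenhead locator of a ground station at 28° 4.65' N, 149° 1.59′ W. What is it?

BL58lb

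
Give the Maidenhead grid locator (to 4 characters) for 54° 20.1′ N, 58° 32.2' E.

LO94

Offset from 180°W / 90°S: lon 238.54°, lat 144.34°.
Field: lon ⌊238.54/20⌋ = 11 → L; lat ⌊144.34/10⌋ = 14 → O.
Square: lon ⌊18.54/2⌋ = 9; lat ⌊4.34/1⌋ = 4.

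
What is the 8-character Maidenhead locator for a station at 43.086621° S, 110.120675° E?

Offset from 180°W / 90°S: lon 290.12068°, lat 46.91338°.
Field (20°×10°, letters A–R): lon ⌊290.12068/20⌋ = 14 → O; lat ⌊46.91338/10⌋ = 4 → E.
Square (2°×1°, digits 0–9): lon ⌊10.12068/2⌋ = 5; lat ⌊6.91338/1⌋ = 6.
Subsquare (5′×2.5′, letters a–x): lon ⌊0.12068/0.0833333⌋ = 1 → b; lat ⌊0.91338/0.0416667⌋ = 21 → v.
Extended square (30″×15″, digits 0–9): lon ⌊0.03734/0.00833333⌋ = 4; lat ⌊0.03838/0.00416667⌋ = 9.

OE56bv49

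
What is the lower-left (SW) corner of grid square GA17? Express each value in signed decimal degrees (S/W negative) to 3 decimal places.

-83.000, -58.000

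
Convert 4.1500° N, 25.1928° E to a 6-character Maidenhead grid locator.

KJ24od

Add 180° to longitude and 90° to latitude: 205.1928, 94.1500.
Field: lon ⌊205.1928/20⌋ = 10 → K; lat ⌊94.1500/10⌋ = 9 → J.
Square: lon ⌊5.1928/2⌋ = 2; lat ⌊4.1500/1⌋ = 4.
Subsquare: lon ⌊1.1928/0.0833333⌋ = 14 → o; lat ⌊0.1500/0.0416667⌋ = 3 → d.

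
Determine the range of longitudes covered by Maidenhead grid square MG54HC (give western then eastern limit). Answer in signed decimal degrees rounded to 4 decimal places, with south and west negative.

70.5833, 70.6667

Field M=12, G=6: +12·20° lon, +6·10° lat → SW at lon 60°, lat -30°.
Square 5, 4: +5·2° lon, +4·1° lat → SW at lon 70°, lat -26°.
Subsquare h=7, c=2: +7·0.0833333° lon, +2·0.0416667° lat → SW at lon 70.5833°, lat -25.9167°.
Cell spans 0.0833333° lon × 0.0416667° lat.
west 70.5833, east 70.6667.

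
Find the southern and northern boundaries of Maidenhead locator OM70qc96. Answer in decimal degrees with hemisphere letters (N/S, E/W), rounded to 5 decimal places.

30.10833° N, 30.11250° N

Field O=14, M=12: +14·20° lon, +12·10° lat → SW at lon 100°, lat 30°.
Square 7, 0: +7·2° lon, +0·1° lat → SW at lon 114°, lat 30°.
Subsquare q=16, c=2: +16·0.0833333° lon, +2·0.0416667° lat → SW at lon 115.333°, lat 30.0833°.
Extended square 9, 6: +9·0.00833333° lon, +6·0.00416667° lat → SW at lon 115.408°, lat 30.1083°.
Cell spans 0.00833333° lon × 0.00416667° lat.
south 30.10833° N, north 30.11250° N.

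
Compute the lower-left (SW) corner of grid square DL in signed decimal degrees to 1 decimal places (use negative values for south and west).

20.0, -120.0

Field D=3, L=11: +3·20° lon, +11·10° lat → SW at lon -120°, lat 20°.
latitude 20.0, longitude -120.0.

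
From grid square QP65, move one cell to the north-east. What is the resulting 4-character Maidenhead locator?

Longitude square 6; +1 → 7.
Latitude square 5; +1 → 6.

QP76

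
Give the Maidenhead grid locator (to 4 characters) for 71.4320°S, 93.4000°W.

Offset from 180°W / 90°S: lon 86.60°, lat 18.57°.
Field (20°×10°, letters A–R): lon ⌊86.60/20⌋ = 4 → E; lat ⌊18.57/10⌋ = 1 → B.
Square (2°×1°, digits 0–9): lon ⌊6.60/2⌋ = 3; lat ⌊8.57/1⌋ = 8.

EB38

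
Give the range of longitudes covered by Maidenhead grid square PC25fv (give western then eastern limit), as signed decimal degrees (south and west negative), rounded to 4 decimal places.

124.4167, 124.5000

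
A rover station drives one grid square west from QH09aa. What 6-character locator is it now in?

Longitude subsquare a = 0; −1 → -1, wraps to 23 = x, carry into square.
Longitude square 0; −1 → -1, wraps to 9, carry into field.
Longitude field Q = 16; −1 → 15 = P.
The latitude characters are unchanged.

PH99xa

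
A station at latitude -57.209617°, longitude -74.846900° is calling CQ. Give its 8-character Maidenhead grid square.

Shift to the Maidenhead origin (180°W, 90°S): lon 105.15310, lat 32.79038.
Field: lon ⌊105.15310/20⌋ = 5 → F; lat ⌊32.79038/10⌋ = 3 → D.
Square: lon ⌊5.15310/2⌋ = 2; lat ⌊2.79038/1⌋ = 2.
Subsquare: lon ⌊1.15310/0.0833333⌋ = 13 → n; lat ⌊0.79038/0.0416667⌋ = 18 → s.
Extended square: lon ⌊0.06977/0.00833333⌋ = 8; lat ⌊0.04038/0.00416667⌋ = 9.

FD22ns89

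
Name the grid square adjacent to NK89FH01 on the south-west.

Longitude extended square 0; −1 → -1, wraps to 9, carry into subsquare.
Longitude subsquare f = 5; −1 → 4 = e.
Latitude extended square 1; −1 → 0.

NK89eh90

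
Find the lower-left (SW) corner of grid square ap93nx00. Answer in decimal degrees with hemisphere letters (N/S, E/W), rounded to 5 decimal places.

63.95833° N, 160.91667° W

Field A=0, P=15: +0·20° lon, +15·10° lat → SW at lon -180°, lat 60°.
Square 9, 3: +9·2° lon, +3·1° lat → SW at lon -162°, lat 63°.
Subsquare n=13, x=23: +13·0.0833333° lon, +23·0.0416667° lat → SW at lon -160.917°, lat 63.9583°.
Extended square 0, 0: +0·0.00833333° lon, +0·0.00416667° lat → SW at lon -160.917°, lat 63.9583°.
latitude 63.95833° N, longitude 160.91667° W.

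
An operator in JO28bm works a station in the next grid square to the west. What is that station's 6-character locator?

JO28am

Longitude subsquare b = 1; −1 → 0 = a.
The latitude characters are unchanged.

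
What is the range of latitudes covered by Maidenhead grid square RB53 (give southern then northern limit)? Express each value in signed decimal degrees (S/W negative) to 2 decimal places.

Field R=17, B=1: +17·20° lon, +1·10° lat → SW at lon 160°, lat -80°.
Square 5, 3: +5·2° lon, +3·1° lat → SW at lon 170°, lat -77°.
Cell spans 2° lon × 1° lat.
south -77.00, north -76.00.

-77.00, -76.00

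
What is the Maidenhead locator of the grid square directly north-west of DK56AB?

Longitude subsquare a = 0; −1 → -1, wraps to 23 = x, carry into square.
Longitude square 5; −1 → 4.
Latitude subsquare b = 1; +1 → 2 = c.

DK46xc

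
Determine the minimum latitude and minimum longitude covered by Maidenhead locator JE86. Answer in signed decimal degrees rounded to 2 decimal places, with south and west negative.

-44.00, 16.00

Field J=9, E=4: +9·20° lon, +4·10° lat → SW at lon 0°, lat -50°.
Square 8, 6: +8·2° lon, +6·1° lat → SW at lon 16°, lat -44°.
latitude -44.00, longitude 16.00.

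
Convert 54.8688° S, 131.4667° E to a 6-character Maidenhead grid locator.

PD55rd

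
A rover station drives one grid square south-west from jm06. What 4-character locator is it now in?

Longitude square 0; −1 → -1, wraps to 9, carry into field.
Longitude field J = 9; −1 → 8 = I.
Latitude square 6; −1 → 5.

IM95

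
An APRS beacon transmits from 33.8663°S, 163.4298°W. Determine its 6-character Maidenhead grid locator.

AF86gd

Shift to the Maidenhead origin (180°W, 90°S): lon 16.5702, lat 56.1337.
Field: 16.5702/20 → 0 → A, 56.1337/10 → 5 → F; chars AF.
Square: 16.5702/2 → 8, 6.1337/1 → 6; chars 86.
Subsquare: 0.5702/0.0833333 → 6 → g, 0.1337/0.0416667 → 3 → d; chars gd.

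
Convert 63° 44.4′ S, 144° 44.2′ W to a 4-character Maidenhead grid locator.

BC76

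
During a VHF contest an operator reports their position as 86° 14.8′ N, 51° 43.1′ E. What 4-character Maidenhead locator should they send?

LR56

Shift to the Maidenhead origin (180°W, 90°S): lon 231.72, lat 176.25.
Field: 231.72/20 → 11 → L, 176.25/10 → 17 → R; chars LR.
Square: 11.72/2 → 5, 6.25/1 → 6; chars 56.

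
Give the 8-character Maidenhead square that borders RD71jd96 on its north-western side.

RD71jd87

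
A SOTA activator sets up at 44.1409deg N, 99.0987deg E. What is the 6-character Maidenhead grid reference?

Offset from 180°W / 90°S: lon 279.0987°, lat 134.1409°.
Field (20°×10°, letters A–R): lon ⌊279.0987/20⌋ = 13 → N; lat ⌊134.1409/10⌋ = 13 → N.
Square (2°×1°, digits 0–9): lon ⌊19.0987/2⌋ = 9; lat ⌊4.1409/1⌋ = 4.
Subsquare (5′×2.5′, letters a–x): lon ⌊1.0987/0.0833333⌋ = 13 → n; lat ⌊0.1409/0.0416667⌋ = 3 → d.

NN94nd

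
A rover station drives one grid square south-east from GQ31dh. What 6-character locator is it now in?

GQ31eg

Longitude subsquare d = 3; +1 → 4 = e.
Latitude subsquare h = 7; −1 → 6 = g.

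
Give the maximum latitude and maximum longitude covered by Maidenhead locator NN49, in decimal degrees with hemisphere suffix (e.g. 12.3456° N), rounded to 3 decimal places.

50.000° N, 90.000° E

Field N=13, N=13: +13·20° lon, +13·10° lat → SW at lon 80°, lat 40°.
Square 4, 9: +4·2° lon, +9·1° lat → SW at lon 88°, lat 49°.
Cell spans 2° lon × 1° lat. NE corner is SW corner plus one full cell.
latitude 50.000° N, longitude 90.000° E.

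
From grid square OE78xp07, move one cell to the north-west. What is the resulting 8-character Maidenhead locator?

OE78wp98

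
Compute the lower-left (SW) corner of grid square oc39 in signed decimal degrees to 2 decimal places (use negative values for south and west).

Field O=14, C=2: +14·20° lon, +2·10° lat → SW at lon 100°, lat -70°.
Square 3, 9: +3·2° lon, +9·1° lat → SW at lon 106°, lat -61°.
latitude -61.00, longitude 106.00.

-61.00, 106.00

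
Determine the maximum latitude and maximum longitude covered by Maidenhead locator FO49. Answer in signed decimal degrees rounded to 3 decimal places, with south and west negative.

60.000, -70.000

Field F=5, O=14: +5·20° lon, +14·10° lat → SW at lon -80°, lat 50°.
Square 4, 9: +4·2° lon, +9·1° lat → SW at lon -72°, lat 59°.
Cell spans 2° lon × 1° lat. NE corner is SW corner plus one full cell.
latitude 60.000, longitude -70.000.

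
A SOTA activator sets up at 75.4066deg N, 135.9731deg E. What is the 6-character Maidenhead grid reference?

PQ75xj

Offset from 180°W / 90°S: lon 315.9731°, lat 165.4066°.
Field: lon ⌊315.9731/20⌋ = 15 → P; lat ⌊165.4066/10⌋ = 16 → Q.
Square: lon ⌊15.9731/2⌋ = 7; lat ⌊5.4066/1⌋ = 5.
Subsquare: lon ⌊1.9731/0.0833333⌋ = 23 → x; lat ⌊0.4066/0.0416667⌋ = 9 → j.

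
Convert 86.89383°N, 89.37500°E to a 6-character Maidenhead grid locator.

Add 180° to longitude and 90° to latitude: 269.3750, 176.8938.
Field: lon ⌊269.3750/20⌋ = 13 → N; lat ⌊176.8938/10⌋ = 17 → R.
Square: lon ⌊9.3750/2⌋ = 4; lat ⌊6.8938/1⌋ = 6.
Subsquare: lon ⌊1.3750/0.0833333⌋ = 16 → q; lat ⌊0.8938/0.0416667⌋ = 21 → v.

NR46qv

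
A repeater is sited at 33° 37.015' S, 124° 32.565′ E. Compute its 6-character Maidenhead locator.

PF26gj

Offset from 180°W / 90°S: lon 304.5428°, lat 56.3831°.
Field: lon ⌊304.5428/20⌋ = 15 → P; lat ⌊56.3831/10⌋ = 5 → F.
Square: lon ⌊4.5428/2⌋ = 2; lat ⌊6.3831/1⌋ = 6.
Subsquare: lon ⌊0.5428/0.0833333⌋ = 6 → g; lat ⌊0.3831/0.0416667⌋ = 9 → j.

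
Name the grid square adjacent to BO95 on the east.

Longitude square 9; +1 → 10, wraps to 0, carry into field.
Longitude field B = 1; +1 → 2 = C.
The latitude characters are unchanged.

CO05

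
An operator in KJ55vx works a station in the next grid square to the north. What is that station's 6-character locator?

KJ56va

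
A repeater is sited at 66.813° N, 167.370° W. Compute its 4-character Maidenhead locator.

Shift to the Maidenhead origin (180°W, 90°S): lon 12.63, lat 156.81.
Field: 12.63/20 → 0 → A, 156.81/10 → 15 → P; chars AP.
Square: 12.63/2 → 6, 6.81/1 → 6; chars 66.

AP66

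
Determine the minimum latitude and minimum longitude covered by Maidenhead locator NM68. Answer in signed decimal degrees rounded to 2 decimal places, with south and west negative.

Field N=13, M=12: +13·20° lon, +12·10° lat → SW at lon 80°, lat 30°.
Square 6, 8: +6·2° lon, +8·1° lat → SW at lon 92°, lat 38°.
latitude 38.00, longitude 92.00.

38.00, 92.00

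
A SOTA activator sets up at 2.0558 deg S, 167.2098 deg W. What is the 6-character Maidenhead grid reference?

AI67jw

Offset from 180°W / 90°S: lon 12.7902°, lat 87.9442°.
Field (20°×10°, letters A–R): lon ⌊12.7902/20⌋ = 0 → A; lat ⌊87.9442/10⌋ = 8 → I.
Square (2°×1°, digits 0–9): lon ⌊12.7902/2⌋ = 6; lat ⌊7.9442/1⌋ = 7.
Subsquare (5′×2.5′, letters a–x): lon ⌊0.7902/0.0833333⌋ = 9 → j; lat ⌊0.9442/0.0416667⌋ = 22 → w.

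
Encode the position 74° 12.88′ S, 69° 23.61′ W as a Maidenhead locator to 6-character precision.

Offset from 180°W / 90°S: lon 110.6065°, lat 15.7853°.
Field: lon ⌊110.6065/20⌋ = 5 → F; lat ⌊15.7853/10⌋ = 1 → B.
Square: lon ⌊10.6065/2⌋ = 5; lat ⌊5.7853/1⌋ = 5.
Subsquare: lon ⌊0.6065/0.0833333⌋ = 7 → h; lat ⌊0.7853/0.0416667⌋ = 18 → s.

FB55hs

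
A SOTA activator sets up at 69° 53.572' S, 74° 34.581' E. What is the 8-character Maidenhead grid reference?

MC70gc95

Offset from 180°W / 90°S: lon 254.57635°, lat 20.10713°.
Field: lon ⌊254.57635/20⌋ = 12 → M; lat ⌊20.10713/10⌋ = 2 → C.
Square: lon ⌊14.57635/2⌋ = 7; lat ⌊0.10713/1⌋ = 0.
Subsquare: lon ⌊0.57635/0.0833333⌋ = 6 → g; lat ⌊0.10713/0.0416667⌋ = 2 → c.
Extended square: lon ⌊0.07635/0.00833333⌋ = 9; lat ⌊0.02380/0.00416667⌋ = 5.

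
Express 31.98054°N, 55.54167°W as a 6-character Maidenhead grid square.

Add 180° to longitude and 90° to latitude: 124.4583, 121.9805.
Field: lon ⌊124.4583/20⌋ = 6 → G; lat ⌊121.9805/10⌋ = 12 → M.
Square: lon ⌊4.4583/2⌋ = 2; lat ⌊1.9805/1⌋ = 1.
Subsquare: lon ⌊0.4583/0.0833333⌋ = 5 → f; lat ⌊0.9805/0.0416667⌋ = 23 → x.

GM21fx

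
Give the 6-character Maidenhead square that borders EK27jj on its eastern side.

Longitude subsquare j = 9; +1 → 10 = k.
The latitude characters are unchanged.

EK27kj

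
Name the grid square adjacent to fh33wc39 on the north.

Latitude extended square 9; +1 → 10, wraps to 0, carry into subsquare.
Latitude subsquare c = 2; +1 → 3 = d.
The longitude characters are unchanged.

FH33wd30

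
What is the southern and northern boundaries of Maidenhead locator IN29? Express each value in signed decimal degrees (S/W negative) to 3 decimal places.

Field I=8, N=13: +8·20° lon, +13·10° lat → SW at lon -20°, lat 40°.
Square 2, 9: +2·2° lon, +9·1° lat → SW at lon -16°, lat 49°.
Cell spans 2° lon × 1° lat.
south 49.000, north 50.000.

49.000, 50.000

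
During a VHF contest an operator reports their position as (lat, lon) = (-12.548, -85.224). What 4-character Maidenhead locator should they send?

EH77

Shift to the Maidenhead origin (180°W, 90°S): lon 94.78, lat 77.45.
Field: lon ⌊94.78/20⌋ = 4 → E; lat ⌊77.45/10⌋ = 7 → H.
Square: lon ⌊14.78/2⌋ = 7; lat ⌊7.45/1⌋ = 7.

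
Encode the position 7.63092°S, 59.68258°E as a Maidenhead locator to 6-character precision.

LI92ui

Shift to the Maidenhead origin (180°W, 90°S): lon 239.6826, lat 82.3691.
Field: lon ⌊239.6826/20⌋ = 11 → L; lat ⌊82.3691/10⌋ = 8 → I.
Square: lon ⌊19.6826/2⌋ = 9; lat ⌊2.3691/1⌋ = 2.
Subsquare: lon ⌊1.6826/0.0833333⌋ = 20 → u; lat ⌊0.3691/0.0416667⌋ = 8 → i.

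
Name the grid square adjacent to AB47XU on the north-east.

Longitude subsquare x = 23; +1 → 24, wraps to 0 = a, carry into square.
Longitude square 4; +1 → 5.
Latitude subsquare u = 20; +1 → 21 = v.

AB57av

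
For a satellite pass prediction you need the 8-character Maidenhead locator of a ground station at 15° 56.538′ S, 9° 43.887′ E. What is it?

JH44ub73

Offset from 180°W / 90°S: lon 189.73145°, lat 74.05770°.
Field (20°×10°, letters A–R): lon ⌊189.73145/20⌋ = 9 → J; lat ⌊74.05770/10⌋ = 7 → H.
Square (2°×1°, digits 0–9): lon ⌊9.73145/2⌋ = 4; lat ⌊4.05770/1⌋ = 4.
Subsquare (5′×2.5′, letters a–x): lon ⌊1.73145/0.0833333⌋ = 20 → u; lat ⌊0.05770/0.0416667⌋ = 1 → b.
Extended square (30″×15″, digits 0–9): lon ⌊0.06478/0.00833333⌋ = 7; lat ⌊0.01603/0.00416667⌋ = 3.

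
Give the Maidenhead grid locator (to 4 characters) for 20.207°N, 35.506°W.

HL20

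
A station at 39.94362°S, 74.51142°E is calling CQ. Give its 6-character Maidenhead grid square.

Offset from 180°W / 90°S: lon 254.5114°, lat 50.0564°.
Field: lon ⌊254.5114/20⌋ = 12 → M; lat ⌊50.0564/10⌋ = 5 → F.
Square: lon ⌊14.5114/2⌋ = 7; lat ⌊0.0564/1⌋ = 0.
Subsquare: lon ⌊0.5114/0.0833333⌋ = 6 → g; lat ⌊0.0564/0.0416667⌋ = 1 → b.

MF70gb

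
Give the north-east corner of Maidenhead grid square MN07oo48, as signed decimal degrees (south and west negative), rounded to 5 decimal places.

Field M=12, N=13: +12·20° lon, +13·10° lat → SW at lon 60°, lat 40°.
Square 0, 7: +0·2° lon, +7·1° lat → SW at lon 60°, lat 47°.
Subsquare o=14, o=14: +14·0.0833333° lon, +14·0.0416667° lat → SW at lon 61.1667°, lat 47.5833°.
Extended square 4, 8: +4·0.00833333° lon, +8·0.00416667° lat → SW at lon 61.2°, lat 47.6167°.
Cell spans 0.00833333° lon × 0.00416667° lat. NE corner is SW corner plus one full cell.
latitude 47.62083, longitude 61.20833.

47.62083, 61.20833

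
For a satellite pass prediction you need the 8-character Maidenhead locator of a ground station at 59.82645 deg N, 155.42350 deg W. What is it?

Shift to the Maidenhead origin (180°W, 90°S): lon 24.57650, lat 149.82645.
Field (20°×10°, letters A–R): 24.57650/20 → 1 → B, 149.82645/10 → 14 → O; chars BO.
Square (2°×1°, digits 0–9): 4.57650/2 → 2, 9.82645/1 → 9; chars 29.
Subsquare (5′×2.5′, letters a–x): 0.57650/0.0833333 → 6 → g, 0.82645/0.0416667 → 19 → t; chars gt.
Extended square (30″×15″, digits 0–9): 0.07650/0.00833333 → 9, 0.03478/0.00416667 → 8; chars 98.

BO29gt98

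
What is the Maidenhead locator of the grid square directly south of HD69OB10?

HD69oa19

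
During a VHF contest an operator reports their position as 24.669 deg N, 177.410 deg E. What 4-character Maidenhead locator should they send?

RL84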